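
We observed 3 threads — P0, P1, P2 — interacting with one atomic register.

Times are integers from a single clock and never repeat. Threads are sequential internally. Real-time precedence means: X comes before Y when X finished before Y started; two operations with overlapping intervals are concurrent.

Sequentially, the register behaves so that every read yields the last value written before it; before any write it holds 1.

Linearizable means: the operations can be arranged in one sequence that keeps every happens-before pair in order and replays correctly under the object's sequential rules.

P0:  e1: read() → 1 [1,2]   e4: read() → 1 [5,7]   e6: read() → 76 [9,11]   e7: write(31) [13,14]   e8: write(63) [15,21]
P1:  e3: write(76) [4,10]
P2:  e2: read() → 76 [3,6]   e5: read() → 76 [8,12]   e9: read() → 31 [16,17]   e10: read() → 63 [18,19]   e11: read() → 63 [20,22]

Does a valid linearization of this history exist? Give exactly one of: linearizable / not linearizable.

witness order: e1, e4, e3, e2, e5, e6, e7, e9, e8, e10, e11
1. e1 read() → 1, leaving value 1
2. e4 read() → 1, leaving value 1
3. e3 write(76), leaving value 76
4. e2 read() → 76, leaving value 76
5. e5 read() → 76, leaving value 76
6. e6 read() → 76, leaving value 76
7. e7 write(31), leaving value 31
8. e9 read() → 31, leaving value 31
9. e8 write(63), leaving value 63
10. e10 read() → 63, leaving value 63
11. e11 read() → 63, leaving value 63

linearizable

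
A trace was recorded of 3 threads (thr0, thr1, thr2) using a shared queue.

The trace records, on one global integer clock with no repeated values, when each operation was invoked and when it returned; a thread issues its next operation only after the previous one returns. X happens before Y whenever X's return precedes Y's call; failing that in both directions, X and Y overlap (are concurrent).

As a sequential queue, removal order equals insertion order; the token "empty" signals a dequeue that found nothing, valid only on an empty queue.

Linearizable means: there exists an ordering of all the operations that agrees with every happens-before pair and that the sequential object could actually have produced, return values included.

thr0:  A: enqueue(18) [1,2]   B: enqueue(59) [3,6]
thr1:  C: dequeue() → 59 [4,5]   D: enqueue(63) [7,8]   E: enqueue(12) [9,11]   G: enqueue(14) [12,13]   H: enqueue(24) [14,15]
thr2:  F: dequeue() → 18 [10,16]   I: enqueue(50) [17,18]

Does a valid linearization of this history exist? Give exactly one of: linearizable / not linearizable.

through event 4 a valid linearization exists; event 5 (C responding at time 5) ends that
the completed operations (2 total) allow one real-time order; the queue replay rejects it
no completion choice of the 1 pending operation (B) rescues it — every subset was tried
e.g. A, C (pending dropped): illegal at step 2, since C dequeue() → 59 cannot apply there

not linearizable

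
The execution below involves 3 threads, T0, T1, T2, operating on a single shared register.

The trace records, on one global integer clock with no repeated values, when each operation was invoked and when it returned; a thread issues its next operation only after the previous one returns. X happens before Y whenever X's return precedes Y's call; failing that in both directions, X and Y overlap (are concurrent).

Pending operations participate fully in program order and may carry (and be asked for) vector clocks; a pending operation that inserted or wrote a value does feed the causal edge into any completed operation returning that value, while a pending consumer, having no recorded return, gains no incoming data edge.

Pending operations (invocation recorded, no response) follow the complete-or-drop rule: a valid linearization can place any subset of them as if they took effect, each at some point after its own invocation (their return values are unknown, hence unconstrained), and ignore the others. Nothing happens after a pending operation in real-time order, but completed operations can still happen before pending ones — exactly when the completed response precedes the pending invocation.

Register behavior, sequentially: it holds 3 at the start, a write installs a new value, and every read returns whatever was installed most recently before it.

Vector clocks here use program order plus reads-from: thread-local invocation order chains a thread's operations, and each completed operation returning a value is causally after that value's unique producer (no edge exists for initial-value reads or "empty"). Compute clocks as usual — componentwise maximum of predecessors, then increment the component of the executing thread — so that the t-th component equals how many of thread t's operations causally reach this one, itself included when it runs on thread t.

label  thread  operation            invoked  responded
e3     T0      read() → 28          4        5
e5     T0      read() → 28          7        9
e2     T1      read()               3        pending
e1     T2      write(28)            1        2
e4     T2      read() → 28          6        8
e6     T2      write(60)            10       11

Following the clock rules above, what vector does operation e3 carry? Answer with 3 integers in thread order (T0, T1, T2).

(1, 0, 1)

VC(e1, invoked at 1): no causal predecessors; +1 on T2 → (0, 0, 1)
VC(e2, invoked at 3): no causal predecessors; +1 on T1 → (0, 1, 0)
from VC(e1)=(0, 0, 1), e4 (invoked 6) maxes components and bumps T2 → (0, 0, 2)
from VC(e1)=(0, 0, 1), e3 (invoked 4) maxes components and bumps T0 → (1, 0, 1)
from VC(e4)=(0, 0, 2), e6 (invoked 10) maxes components and bumps T2 → (0, 0, 3)
from VC(e1)=(0, 0, 1), VC(e3)=(1, 0, 1), e5 (invoked 7) maxes components and bumps T0 → (2, 0, 1)
target: VC(e3) = (1, 0, 1)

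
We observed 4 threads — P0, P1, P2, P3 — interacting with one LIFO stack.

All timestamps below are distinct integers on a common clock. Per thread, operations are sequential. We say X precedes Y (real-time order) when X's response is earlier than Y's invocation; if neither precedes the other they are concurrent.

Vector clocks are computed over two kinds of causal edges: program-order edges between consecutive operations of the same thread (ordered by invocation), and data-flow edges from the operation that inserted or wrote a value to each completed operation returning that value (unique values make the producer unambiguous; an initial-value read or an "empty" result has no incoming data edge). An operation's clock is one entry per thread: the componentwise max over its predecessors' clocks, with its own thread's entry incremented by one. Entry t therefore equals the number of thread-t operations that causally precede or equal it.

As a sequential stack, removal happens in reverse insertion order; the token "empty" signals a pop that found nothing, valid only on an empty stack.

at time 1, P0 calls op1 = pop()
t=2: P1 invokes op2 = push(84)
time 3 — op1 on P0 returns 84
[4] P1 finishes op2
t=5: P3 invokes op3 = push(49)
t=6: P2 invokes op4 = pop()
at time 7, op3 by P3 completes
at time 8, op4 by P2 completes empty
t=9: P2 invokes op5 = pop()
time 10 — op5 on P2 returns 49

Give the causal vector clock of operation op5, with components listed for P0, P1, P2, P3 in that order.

(0, 0, 2, 1)

root op op3, invoked 5: fresh clock plus P3's own tick → (0, 0, 0, 1)
root op op4, invoked 6: fresh clock plus P2's own tick → (0, 0, 1, 0)
root op op2, invoked 2: fresh clock plus P1's own tick → (0, 1, 0, 0)
from VC(op2)=(0, 1, 0, 0), op1 (invoked 1) maxes components and bumps P0 → (1, 1, 0, 0)
from VC(op3)=(0, 0, 0, 1), VC(op4)=(0, 0, 1, 0), op5 (invoked 9) maxes components and bumps P2 → (0, 0, 2, 1)
target: VC(op5) = (0, 0, 2, 1)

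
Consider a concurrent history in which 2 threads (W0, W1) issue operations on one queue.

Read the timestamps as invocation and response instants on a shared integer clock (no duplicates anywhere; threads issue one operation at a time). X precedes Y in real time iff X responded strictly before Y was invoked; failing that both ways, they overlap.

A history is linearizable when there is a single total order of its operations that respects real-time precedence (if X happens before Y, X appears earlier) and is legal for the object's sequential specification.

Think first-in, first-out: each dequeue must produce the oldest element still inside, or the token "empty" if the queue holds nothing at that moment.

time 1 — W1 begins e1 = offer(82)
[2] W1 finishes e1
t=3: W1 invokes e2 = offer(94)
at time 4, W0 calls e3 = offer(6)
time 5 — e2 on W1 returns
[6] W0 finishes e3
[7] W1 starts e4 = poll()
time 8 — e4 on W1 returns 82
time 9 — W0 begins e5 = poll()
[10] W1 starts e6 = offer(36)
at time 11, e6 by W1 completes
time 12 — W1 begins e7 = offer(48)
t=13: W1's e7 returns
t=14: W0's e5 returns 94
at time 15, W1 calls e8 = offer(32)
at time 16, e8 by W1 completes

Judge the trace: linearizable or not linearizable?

linearizable

a witness: e1, e2, e3, e4, e5, e6, e7, e8
step 1: e1 offer(82) — queue <82>
step 2: e2 offer(94) — queue <82,94>
step 3: e3 offer(6) — queue <82,94,6>
step 4: e4 poll() → 82 — queue <94,6>
step 5: e5 poll() → 94 — queue <6>
step 6: e6 offer(36) — queue <6,36>
step 7: e7 offer(48) — queue <6,36,48>
step 8: e8 offer(32) — queue <6,36,48,32>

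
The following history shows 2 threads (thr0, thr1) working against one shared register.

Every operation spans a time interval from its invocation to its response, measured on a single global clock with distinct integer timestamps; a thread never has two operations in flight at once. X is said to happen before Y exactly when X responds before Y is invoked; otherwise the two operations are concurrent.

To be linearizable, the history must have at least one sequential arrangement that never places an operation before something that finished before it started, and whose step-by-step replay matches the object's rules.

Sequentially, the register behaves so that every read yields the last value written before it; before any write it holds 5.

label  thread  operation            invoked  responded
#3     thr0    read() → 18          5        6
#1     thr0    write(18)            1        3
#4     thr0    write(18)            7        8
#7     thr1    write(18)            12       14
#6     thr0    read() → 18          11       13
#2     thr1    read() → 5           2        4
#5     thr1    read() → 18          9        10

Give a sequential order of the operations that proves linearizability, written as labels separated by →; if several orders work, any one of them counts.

#2 → #1 → #3 → #4 → #5 → #6 → #7

after step 1 (#2 read() → 5): value 5
after step 2 (#1 write(18)): value 18
after step 3 (#3 read() → 18): value 18
after step 4 (#4 write(18)): value 18
after step 5 (#5 read() → 18): value 18
after step 6 (#6 read() → 18): value 18
after step 7 (#7 write(18)): value 18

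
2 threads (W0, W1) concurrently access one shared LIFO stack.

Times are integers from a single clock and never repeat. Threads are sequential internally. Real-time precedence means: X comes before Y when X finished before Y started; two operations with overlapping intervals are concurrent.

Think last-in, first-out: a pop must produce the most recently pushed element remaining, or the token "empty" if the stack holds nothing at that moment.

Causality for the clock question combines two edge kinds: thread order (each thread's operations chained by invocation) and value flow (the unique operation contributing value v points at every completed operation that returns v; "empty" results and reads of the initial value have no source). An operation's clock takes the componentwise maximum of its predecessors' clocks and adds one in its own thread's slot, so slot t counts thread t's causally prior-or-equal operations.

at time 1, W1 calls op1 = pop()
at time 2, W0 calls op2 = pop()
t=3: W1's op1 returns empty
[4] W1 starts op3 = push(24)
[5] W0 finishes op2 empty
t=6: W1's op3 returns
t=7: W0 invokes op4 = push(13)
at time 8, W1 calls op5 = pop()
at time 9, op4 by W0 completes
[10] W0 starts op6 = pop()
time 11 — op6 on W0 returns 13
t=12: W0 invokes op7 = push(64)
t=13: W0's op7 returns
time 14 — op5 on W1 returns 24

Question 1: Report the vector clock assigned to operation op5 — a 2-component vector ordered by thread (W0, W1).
(0, 3)

invoked at 1, op1 has no predecessors; its own W1 bump gives (0, 1)
invoked at 2, op2 has no predecessors; its own W0 bump gives (1, 0)
invoked at 4, op3 merges VC(op1)=(0, 1) and bumps W1's slot → (0, 2)
invoked at 7, op4 merges VC(op2)=(1, 0) and bumps W0's slot → (2, 0)
invoked at 8, op5 merges VC(op3)=(0, 2) and bumps W1's slot → (0, 3)
invoked at 10, op6 merges VC(op4)=(2, 0) and bumps W0's slot → (3, 0)
invoked at 12, op7 merges VC(op6)=(3, 0) and bumps W0's slot → (4, 0)
target: VC(op5) = (0, 3)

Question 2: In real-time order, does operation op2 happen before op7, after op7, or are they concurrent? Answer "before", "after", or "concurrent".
before

op2 spans [2,5], op7 spans [12,13]
resp(op2)=5 < inv(op7)=12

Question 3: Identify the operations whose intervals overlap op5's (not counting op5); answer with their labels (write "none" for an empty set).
op4, op6, op7

overlap test against op5 [8,14]: concurrent iff the interval meets 8..14
op1 [1,3]: before
op2 [2,5]: before
op3 [4,6]: before
op4 [7,9]: concurrent
op6 [10,11]: concurrent
op7 [12,13]: concurrent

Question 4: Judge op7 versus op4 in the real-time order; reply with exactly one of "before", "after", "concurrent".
after

op7 spans [12,13], op4 spans [7,9]
resp(op4)=9 < inv(op7)=12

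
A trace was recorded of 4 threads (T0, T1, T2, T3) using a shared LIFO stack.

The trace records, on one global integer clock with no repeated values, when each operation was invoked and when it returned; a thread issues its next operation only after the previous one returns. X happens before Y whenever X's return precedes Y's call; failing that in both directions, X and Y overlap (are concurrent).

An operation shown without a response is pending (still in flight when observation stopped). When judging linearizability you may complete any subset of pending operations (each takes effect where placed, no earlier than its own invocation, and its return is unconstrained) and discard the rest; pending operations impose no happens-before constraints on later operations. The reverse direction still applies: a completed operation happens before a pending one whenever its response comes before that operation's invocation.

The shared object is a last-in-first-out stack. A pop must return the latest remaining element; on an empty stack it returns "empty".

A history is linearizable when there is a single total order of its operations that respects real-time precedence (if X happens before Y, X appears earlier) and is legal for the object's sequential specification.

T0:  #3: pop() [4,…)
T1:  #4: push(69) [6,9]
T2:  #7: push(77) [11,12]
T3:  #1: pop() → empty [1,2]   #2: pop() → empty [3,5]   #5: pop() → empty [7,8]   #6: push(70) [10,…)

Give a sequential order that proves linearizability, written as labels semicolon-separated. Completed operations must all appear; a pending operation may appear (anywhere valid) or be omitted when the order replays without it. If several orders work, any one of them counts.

after step 1 (#1 pop() → empty): stack <>
after step 2 (#2 pop() → empty): stack <>
after step 3 (#3 pop() (pending, included)): stack <>
after step 4 (#5 pop() → empty): stack <>
after step 5 (#4 push(69)): stack <69>
after step 6 (#6 push(70) (pending, included)): stack <69,70>
after step 7 (#7 push(77)): stack <69,70,77>

#1; #2; #3; #5; #4; #6; #7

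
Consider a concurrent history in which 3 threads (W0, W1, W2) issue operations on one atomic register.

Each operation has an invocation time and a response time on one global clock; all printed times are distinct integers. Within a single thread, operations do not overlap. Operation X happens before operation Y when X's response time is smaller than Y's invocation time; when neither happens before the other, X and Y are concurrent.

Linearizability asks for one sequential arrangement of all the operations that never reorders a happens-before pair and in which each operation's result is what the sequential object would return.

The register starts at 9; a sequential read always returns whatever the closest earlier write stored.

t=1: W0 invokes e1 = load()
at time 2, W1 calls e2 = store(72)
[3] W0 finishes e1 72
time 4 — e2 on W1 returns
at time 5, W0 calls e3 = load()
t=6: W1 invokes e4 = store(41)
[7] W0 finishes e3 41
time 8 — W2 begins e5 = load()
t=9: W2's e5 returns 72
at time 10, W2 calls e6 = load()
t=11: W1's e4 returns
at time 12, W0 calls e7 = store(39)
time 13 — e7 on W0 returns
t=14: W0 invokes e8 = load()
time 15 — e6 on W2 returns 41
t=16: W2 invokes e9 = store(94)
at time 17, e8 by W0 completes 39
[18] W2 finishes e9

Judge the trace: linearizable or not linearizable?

already the first 9 events (up to e5's response at time 9) admit no linearization; the first 8 still do
all 2 real-time-respecting orders fail — 4 completed atomic register operations, no legal replay
including or dropping the 1 pending operation (e4) in any combination fails
sample order e1, e2, e3, e5 (pending dropped) stalls at step 1 — e1 load() → 72 has no legal effect
sample order e2, e1, e3, e5 (pending dropped) stalls at step 3 — e3 load() → 41 has no legal effect

not linearizable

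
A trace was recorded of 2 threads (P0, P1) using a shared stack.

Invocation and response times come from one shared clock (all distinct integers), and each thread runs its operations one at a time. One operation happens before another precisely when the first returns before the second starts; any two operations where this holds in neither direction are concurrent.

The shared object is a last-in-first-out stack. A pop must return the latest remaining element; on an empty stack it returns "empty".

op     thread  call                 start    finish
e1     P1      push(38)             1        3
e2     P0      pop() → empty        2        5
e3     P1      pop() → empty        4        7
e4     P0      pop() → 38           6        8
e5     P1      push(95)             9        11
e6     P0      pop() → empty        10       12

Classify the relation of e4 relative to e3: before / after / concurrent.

concurrent

e4 spans [6,8], e3 spans [4,7]
the intervals overlap in both directions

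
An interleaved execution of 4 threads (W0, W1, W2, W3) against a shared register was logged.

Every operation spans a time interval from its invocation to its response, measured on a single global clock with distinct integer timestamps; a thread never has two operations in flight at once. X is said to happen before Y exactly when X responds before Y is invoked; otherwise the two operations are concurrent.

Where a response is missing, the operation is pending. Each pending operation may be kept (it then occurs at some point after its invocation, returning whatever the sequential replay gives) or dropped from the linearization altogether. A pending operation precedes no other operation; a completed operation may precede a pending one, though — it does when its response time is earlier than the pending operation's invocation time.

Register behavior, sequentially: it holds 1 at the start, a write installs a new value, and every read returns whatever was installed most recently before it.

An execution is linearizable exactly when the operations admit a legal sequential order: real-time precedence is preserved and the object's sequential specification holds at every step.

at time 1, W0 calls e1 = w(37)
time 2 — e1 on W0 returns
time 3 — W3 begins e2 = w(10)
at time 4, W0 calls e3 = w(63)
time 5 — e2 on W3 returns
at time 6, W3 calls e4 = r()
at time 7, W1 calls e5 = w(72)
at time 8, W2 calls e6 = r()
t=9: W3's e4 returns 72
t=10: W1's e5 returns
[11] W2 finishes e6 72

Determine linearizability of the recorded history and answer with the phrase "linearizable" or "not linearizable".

witness order: e1, e2, e3, e5, e4, e6
step 1: e1 w(37) — value 37
step 2: e2 w(10) — value 10
step 3: e3 w(63) (pending, included) — value 63
step 4: e5 w(72) — value 72
step 5: e4 r() → 72 — value 72
step 6: e6 r() → 72 — value 72

linearizable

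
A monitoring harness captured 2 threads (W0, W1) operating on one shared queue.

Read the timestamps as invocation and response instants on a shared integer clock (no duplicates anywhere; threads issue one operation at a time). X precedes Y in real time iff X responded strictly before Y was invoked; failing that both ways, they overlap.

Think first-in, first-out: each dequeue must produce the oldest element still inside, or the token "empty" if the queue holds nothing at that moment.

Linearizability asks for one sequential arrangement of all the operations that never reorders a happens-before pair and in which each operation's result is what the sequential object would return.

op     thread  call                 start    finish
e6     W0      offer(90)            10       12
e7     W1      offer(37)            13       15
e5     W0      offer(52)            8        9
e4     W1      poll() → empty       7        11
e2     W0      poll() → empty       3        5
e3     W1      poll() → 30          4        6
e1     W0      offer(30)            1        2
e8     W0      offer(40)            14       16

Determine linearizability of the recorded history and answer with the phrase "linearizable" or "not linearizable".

linearizable

witness order: e1, e3, e2, e4, e5, e6, e7, e8
1. e1 offer(30), leaving queue <30>
2. e3 poll() → 30, leaving queue <>
3. e2 poll() → empty, leaving queue <>
4. e4 poll() → empty, leaving queue <>
5. e5 offer(52), leaving queue <52>
6. e6 offer(90), leaving queue <52,90>
7. e7 offer(37), leaving queue <52,90,37>
8. e8 offer(40), leaving queue <52,90,37,40>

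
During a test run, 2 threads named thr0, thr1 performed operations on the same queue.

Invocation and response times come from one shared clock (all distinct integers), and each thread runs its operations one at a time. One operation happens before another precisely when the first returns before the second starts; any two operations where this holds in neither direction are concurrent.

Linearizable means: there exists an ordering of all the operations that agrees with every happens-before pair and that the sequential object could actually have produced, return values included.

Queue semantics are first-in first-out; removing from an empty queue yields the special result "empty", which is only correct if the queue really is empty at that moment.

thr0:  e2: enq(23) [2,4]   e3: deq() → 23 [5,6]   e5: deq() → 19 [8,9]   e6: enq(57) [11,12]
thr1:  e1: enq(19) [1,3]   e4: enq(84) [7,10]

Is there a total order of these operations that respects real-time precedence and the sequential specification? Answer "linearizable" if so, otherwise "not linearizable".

linearizable

one valid linearization: e2, e1, e3, e4, e5, e6
after step 1 (e2 enq(23)): queue <23>
after step 2 (e1 enq(19)): queue <23,19>
after step 3 (e3 deq() → 23): queue <19>
after step 4 (e4 enq(84)): queue <19,84>
after step 5 (e5 deq() → 19): queue <84>
after step 6 (e6 enq(57)): queue <84,57>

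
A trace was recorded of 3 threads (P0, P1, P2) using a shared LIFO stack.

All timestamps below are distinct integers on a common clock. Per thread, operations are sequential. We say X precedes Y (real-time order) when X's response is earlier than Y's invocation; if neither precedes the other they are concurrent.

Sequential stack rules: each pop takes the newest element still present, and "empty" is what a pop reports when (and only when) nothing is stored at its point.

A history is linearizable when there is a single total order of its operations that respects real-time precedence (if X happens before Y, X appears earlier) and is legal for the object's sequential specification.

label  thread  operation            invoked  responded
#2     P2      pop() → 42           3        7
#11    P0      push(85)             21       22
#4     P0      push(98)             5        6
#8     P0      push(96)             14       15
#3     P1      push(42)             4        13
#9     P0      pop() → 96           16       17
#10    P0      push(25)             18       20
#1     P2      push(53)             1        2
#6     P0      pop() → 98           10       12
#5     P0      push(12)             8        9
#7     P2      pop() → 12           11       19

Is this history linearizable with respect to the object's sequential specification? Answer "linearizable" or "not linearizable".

one valid linearization: #1, #3, #2, #4, #5, #7, #6, #8, #9, #10, #11
1. #1 push(53), leaving stack <53>
2. #3 push(42), leaving stack <53,42>
3. #2 pop() → 42, leaving stack <53>
4. #4 push(98), leaving stack <53,98>
5. #5 push(12), leaving stack <53,98,12>
6. #7 pop() → 12, leaving stack <53,98>
7. #6 pop() → 98, leaving stack <53>
8. #8 push(96), leaving stack <53,96>
9. #9 pop() → 96, leaving stack <53>
10. #10 push(25), leaving stack <53,25>
11. #11 push(85), leaving stack <53,25,85>

linearizable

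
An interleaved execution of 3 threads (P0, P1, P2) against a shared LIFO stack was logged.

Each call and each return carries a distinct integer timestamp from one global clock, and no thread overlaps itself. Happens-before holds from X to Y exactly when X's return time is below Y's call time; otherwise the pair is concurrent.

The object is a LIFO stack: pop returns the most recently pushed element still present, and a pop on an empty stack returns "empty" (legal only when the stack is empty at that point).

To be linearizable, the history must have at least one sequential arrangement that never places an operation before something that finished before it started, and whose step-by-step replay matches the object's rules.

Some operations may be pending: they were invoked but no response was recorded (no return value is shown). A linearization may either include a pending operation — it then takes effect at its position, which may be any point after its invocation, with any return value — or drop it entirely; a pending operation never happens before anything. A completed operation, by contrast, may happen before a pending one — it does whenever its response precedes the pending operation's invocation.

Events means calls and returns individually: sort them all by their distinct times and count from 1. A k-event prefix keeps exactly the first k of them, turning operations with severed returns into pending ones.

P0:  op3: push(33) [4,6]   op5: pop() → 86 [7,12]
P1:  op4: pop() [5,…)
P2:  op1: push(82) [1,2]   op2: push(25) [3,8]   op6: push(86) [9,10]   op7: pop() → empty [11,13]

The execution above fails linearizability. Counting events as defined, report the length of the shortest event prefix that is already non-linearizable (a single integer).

events 1..12 are still linearizable — one witness is op1, op2, op3, op4, op6, op5:
after step 1 (op1 push(82)): stack <82>
after step 2 (op2 push(25)): stack <82,25>
after step 3 (op3 push(33)): stack <82,25,33>
after step 4 (op4 pop() (pending, included)): stack <82,25>
after step 5 (op6 push(86)): stack <82,25,86>
after step 6 (op5 pop() → 86): stack <82,25>
include event 13 — op7 responding at 13 — and every candidate order breaks
include/drop combinations of the 1 pending operation (op4) were all tried; none helps
sample order op1, op2, op3, op5, op6, op7 (pending dropped) stalls at step 4 — op5 pop() → 86 has no legal effect
sample order op1, op2, op3, op6, op5, op7 (pending dropped) stalls at step 6 — op7 pop() → empty has no legal effect

13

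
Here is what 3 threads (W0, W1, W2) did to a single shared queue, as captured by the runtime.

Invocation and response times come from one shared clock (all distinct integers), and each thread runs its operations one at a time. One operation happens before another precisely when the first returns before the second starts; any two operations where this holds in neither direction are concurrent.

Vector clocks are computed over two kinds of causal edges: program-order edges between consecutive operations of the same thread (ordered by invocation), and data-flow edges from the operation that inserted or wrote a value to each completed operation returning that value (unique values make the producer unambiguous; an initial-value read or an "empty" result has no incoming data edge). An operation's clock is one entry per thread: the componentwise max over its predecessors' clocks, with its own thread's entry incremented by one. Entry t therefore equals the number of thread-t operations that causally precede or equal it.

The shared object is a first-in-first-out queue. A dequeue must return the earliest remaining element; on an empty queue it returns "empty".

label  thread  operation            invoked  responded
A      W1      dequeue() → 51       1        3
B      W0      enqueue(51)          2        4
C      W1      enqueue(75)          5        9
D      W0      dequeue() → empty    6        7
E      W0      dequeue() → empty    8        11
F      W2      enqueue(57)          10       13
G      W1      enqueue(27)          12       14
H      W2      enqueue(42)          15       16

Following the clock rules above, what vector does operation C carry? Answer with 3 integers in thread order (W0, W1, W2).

(1, 2, 0)

no predecessors for F (invoked 10): W2 increments from zero → (0, 0, 1)
no predecessors for B (invoked 2): W0 increments from zero → (1, 0, 0)
invoked at 15, H merges VC(F)=(0, 0, 1) and bumps W2's slot → (0, 0, 2)
invoked at 1, A merges VC(B)=(1, 0, 0) and bumps W1's slot → (1, 1, 0)
invoked at 6, D merges VC(B)=(1, 0, 0) and bumps W0's slot → (2, 0, 0)
invoked at 5, C merges VC(A)=(1, 1, 0) and bumps W1's slot → (1, 2, 0)
invoked at 8, E merges VC(D)=(2, 0, 0) and bumps W0's slot → (3, 0, 0)
invoked at 12, G merges VC(C)=(1, 2, 0) and bumps W1's slot → (1, 3, 0)
target: VC(C) = (1, 2, 0)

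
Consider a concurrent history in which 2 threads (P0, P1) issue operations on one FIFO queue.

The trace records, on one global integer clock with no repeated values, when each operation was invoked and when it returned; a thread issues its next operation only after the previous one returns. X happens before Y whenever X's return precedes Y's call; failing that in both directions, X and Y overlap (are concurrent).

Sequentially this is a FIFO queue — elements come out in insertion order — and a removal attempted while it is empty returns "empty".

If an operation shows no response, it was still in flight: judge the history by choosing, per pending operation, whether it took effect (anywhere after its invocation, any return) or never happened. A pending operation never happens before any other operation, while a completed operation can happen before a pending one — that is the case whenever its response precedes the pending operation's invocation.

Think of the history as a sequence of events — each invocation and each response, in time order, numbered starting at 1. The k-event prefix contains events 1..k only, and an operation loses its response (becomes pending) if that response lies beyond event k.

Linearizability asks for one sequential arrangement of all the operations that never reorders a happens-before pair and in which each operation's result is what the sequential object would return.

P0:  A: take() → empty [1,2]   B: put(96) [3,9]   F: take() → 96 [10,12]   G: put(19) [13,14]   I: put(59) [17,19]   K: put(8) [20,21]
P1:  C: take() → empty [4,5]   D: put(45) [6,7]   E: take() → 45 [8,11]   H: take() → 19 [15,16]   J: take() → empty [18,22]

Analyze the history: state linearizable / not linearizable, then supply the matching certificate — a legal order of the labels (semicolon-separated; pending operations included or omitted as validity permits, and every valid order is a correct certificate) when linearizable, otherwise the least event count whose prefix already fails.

after step 1 (A take() → empty): queue <>
after step 2 (C take() → empty): queue <>
after step 3 (B put(96)): queue <96>
after step 4 (D put(45)): queue <96,45>
after step 5 (F take() → 96): queue <45>
after step 6 (E take() → 45): queue <>
after step 7 (G put(19)): queue <19>
after step 8 (H take() → 19): queue <>
after step 9 (J take() → empty): queue <>
after step 10 (I put(59)): queue <59>
after step 11 (K put(8)): queue <59,8>

linearizable — witness: A; C; B; D; F; E; G; H; J; I; K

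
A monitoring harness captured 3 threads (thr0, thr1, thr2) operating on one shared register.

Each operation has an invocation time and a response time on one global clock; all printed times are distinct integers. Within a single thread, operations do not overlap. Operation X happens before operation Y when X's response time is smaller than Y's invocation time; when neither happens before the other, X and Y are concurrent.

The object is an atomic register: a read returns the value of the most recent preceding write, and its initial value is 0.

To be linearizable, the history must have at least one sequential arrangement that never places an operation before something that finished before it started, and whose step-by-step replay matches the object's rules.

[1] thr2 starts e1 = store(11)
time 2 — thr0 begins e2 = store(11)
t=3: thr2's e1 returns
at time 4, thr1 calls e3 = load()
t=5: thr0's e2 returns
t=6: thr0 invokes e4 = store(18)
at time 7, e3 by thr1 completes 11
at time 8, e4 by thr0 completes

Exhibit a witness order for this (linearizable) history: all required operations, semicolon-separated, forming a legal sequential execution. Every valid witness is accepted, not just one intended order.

e1; e2; e3; e4

1. e1 store(11), leaving value 11
2. e2 store(11), leaving value 11
3. e3 load() → 11, leaving value 11
4. e4 store(18), leaving value 18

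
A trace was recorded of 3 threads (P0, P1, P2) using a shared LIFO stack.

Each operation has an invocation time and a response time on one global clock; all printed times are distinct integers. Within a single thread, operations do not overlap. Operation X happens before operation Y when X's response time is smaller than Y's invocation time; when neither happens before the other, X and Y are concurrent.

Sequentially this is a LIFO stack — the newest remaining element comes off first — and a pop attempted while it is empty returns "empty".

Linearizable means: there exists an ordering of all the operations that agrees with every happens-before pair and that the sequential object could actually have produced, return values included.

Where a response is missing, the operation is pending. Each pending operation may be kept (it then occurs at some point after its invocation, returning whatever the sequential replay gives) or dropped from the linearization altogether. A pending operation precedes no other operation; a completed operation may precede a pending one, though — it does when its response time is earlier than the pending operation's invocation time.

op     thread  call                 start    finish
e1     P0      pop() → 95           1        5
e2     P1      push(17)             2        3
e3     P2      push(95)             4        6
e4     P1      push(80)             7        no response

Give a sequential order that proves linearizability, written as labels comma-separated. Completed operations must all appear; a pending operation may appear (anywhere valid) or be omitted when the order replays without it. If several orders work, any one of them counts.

after step 1 (e2 push(17)): stack <17>
after step 2 (e3 push(95)): stack <17,95>
after step 3 (e1 pop() → 95): stack <17>

e2, e3, e1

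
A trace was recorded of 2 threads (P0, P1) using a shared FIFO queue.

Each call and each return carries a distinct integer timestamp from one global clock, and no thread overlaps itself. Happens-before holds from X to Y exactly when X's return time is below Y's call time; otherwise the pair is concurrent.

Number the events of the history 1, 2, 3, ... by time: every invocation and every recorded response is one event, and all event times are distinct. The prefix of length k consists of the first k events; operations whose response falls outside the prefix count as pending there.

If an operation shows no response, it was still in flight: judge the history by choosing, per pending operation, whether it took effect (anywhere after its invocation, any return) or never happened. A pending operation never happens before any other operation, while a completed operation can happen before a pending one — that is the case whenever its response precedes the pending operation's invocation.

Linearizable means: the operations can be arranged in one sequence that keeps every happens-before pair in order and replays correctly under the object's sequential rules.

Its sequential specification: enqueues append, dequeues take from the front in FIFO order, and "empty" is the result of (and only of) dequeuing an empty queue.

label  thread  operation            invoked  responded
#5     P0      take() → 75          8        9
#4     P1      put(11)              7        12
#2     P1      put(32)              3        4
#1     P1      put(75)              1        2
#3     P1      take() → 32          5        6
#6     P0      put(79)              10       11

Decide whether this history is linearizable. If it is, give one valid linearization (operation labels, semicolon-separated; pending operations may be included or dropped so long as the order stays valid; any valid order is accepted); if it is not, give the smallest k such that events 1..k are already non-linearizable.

not linearizable — minimal violating prefix: 6 events

already the first 6 events (up to #3's response at time 6) admit no linearization; the first 5 still do
the sole real-time-consistent order of 3 completed operations fails the FIFO queue replay
e.g. #1, #2, #3: illegal at step 3, since #3 take() → 32 cannot apply there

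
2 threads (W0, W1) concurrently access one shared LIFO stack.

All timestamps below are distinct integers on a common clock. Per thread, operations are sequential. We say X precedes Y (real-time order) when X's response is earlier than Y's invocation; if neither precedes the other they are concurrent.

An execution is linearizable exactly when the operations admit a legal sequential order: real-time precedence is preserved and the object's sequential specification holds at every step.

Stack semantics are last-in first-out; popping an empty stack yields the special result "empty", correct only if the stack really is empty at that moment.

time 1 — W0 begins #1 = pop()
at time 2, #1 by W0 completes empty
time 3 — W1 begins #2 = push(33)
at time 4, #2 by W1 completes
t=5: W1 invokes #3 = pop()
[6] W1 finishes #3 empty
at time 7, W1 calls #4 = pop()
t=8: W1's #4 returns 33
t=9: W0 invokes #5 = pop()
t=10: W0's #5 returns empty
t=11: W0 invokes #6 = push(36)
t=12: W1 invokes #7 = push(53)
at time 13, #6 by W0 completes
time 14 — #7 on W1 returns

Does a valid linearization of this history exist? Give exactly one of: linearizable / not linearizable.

events 1..5 are fine; event 6 — the response of #3 at time 6 — makes the prefix non-linearizable
a single order respects real time; the 3 completed LIFO stack operations fail replay along it
take #1, #2, #3: step 3 already fails, because #3 pop() → empty cannot occur there

not linearizable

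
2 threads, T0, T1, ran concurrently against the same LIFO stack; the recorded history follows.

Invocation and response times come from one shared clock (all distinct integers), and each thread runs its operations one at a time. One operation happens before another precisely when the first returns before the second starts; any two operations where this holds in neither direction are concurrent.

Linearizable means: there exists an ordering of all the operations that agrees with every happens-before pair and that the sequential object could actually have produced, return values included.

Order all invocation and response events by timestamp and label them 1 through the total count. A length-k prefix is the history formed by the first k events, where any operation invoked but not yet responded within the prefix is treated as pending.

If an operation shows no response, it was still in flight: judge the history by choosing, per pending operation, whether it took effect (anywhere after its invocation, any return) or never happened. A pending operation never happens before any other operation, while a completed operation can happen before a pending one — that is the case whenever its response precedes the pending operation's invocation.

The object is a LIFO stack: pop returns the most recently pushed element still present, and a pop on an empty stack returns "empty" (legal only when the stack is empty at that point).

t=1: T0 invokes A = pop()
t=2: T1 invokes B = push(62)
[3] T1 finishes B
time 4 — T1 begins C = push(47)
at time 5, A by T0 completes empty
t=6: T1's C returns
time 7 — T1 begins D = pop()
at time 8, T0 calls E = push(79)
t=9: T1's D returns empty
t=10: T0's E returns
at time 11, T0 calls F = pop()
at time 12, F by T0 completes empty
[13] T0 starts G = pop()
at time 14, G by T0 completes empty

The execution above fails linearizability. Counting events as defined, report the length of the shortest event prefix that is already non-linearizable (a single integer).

one valid order for events 1..8 is A, B, C:
after step 1 (A pop() → empty): stack <>
after step 2 (B push(62)): stack <62>
after step 3 (C push(47)): stack <62,47>
at event 9 (D's time-9 response) nothing linearizes any more
no escape via the 1 pending operation (E): every completion choice fails
one such order, A, B, C, D (pending dropped), breaks at step 4 where D pop() → empty is illegal
one such order, B, A, C, D (pending dropped), breaks at step 2 where A pop() → empty is illegal

9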